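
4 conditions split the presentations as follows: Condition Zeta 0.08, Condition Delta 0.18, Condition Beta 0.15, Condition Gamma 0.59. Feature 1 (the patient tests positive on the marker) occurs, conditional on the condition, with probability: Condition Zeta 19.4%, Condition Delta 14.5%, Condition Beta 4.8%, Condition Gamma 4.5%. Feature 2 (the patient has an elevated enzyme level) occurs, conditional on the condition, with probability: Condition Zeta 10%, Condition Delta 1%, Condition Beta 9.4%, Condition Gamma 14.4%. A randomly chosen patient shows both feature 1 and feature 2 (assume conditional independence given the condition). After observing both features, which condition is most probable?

Condition Gamma

By Bayes' rule, posterior ∝ prior × likelihood:
  Condition Zeta: 0.08 × 0.194 × 0.1 = 0.001552
  Condition Delta: 0.18 × 0.145 × 0.01 = 0.000261
  Condition Beta: 0.15 × 0.048 × 0.094 = 0.0006768
  Condition Gamma: 0.59 × 0.045 × 0.144 = 0.0038232
Sum = 0.006313.
Largest term belongs to Condition Gamma, so Condition Gamma is most probable.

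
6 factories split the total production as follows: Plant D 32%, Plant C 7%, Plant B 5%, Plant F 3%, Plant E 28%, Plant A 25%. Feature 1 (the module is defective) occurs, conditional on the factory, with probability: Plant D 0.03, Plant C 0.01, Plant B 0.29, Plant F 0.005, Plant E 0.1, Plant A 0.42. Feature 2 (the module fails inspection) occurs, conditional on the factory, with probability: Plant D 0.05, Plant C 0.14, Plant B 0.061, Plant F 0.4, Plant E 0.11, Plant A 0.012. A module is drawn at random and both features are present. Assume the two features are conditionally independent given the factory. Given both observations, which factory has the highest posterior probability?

Unnormalized posteriors (prior × likelihood):
  Plant D: 0.32 × 0.03 × 0.05 = 0.00048
  Plant C: 0.07 × 0.01 × 0.14 = 0.000098
  Plant B: 0.05 × 0.29 × 0.061 = 0.0008845
  Plant F: 0.03 × 0.005 × 0.4 = 0.00006
  Plant E: 0.28 × 0.1 × 0.11 = 0.00308
  Plant A: 0.25 × 0.42 × 0.012 = 0.00126
Sum = 0.0058625.
Largest term belongs to Plant E, so Plant E is most probable.

Plant E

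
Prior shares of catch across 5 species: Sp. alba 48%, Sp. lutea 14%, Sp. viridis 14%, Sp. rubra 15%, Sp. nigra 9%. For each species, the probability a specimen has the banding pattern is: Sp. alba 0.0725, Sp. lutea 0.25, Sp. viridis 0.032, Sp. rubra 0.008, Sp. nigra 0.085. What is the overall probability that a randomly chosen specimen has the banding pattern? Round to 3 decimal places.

Unnormalized posteriors (prior × likelihood):
  Sp. alba: 0.48 × 0.0725 = 0.0348
  Sp. lutea: 0.14 × 0.25 = 0.035
  Sp. viridis: 0.14 × 0.032 = 0.00448
  Sp. rubra: 0.15 × 0.008 = 0.0012
  Sp. nigra: 0.09 × 0.085 = 0.00765
P(banded) = 0.0348 + 0.035 + 0.00448 + 0.0012 + 0.00765 = 0.08313 → 0.083.

0.083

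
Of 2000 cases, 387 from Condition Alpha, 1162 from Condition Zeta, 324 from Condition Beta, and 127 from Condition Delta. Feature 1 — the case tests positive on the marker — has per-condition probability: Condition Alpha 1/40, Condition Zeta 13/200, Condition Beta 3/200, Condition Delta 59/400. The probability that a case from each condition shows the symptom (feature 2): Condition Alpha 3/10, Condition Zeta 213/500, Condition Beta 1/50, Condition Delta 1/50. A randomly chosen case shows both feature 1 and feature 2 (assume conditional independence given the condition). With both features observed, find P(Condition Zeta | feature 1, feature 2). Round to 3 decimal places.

0.905

By Bayes' rule, posterior ∝ prior × likelihood:
  Condition Alpha: 0.1935 × 0.025 × 0.3 = 0.00145125
  Condition Zeta: 0.581 × 0.065 × 0.426 = 0.01608789
  Condition Beta: 0.162 × 0.015 × 0.02 = 0.0000486
  Condition Delta: 0.0635 × 0.1475 × 0.02 = 0.000187325
Sum = 0.017775065.
P(Condition Zeta | evidence) = 0.01608789 / 0.017775065 ≈ 0.905.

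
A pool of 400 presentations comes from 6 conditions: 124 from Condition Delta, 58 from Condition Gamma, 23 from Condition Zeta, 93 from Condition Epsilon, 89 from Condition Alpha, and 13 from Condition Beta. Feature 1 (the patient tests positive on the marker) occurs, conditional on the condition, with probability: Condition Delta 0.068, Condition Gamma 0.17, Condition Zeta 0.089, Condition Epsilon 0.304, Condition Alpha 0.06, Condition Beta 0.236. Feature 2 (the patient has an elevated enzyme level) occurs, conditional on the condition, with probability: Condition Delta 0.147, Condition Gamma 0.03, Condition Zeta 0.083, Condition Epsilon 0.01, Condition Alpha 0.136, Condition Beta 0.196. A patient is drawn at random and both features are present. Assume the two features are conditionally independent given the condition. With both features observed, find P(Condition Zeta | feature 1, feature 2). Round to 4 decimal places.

0.0512

Unnormalized posteriors (prior × likelihood):
  Condition Delta: 0.31 × 0.068 × 0.147 = 0.00309876
  Condition Gamma: 0.145 × 0.17 × 0.03 = 0.0007395
  Condition Zeta: 0.0575 × 0.089 × 0.083 = 0.0004247525
  Condition Epsilon: 0.2325 × 0.304 × 0.01 = 0.0007068
  Condition Alpha: 0.2225 × 0.06 × 0.136 = 0.0018156
  Condition Beta: 0.0325 × 0.236 × 0.196 = 0.00150332
Total = 0.0082887325.
P(Condition Zeta | evidence) = 0.0004247525 / 0.0082887325 ≈ 0.0512.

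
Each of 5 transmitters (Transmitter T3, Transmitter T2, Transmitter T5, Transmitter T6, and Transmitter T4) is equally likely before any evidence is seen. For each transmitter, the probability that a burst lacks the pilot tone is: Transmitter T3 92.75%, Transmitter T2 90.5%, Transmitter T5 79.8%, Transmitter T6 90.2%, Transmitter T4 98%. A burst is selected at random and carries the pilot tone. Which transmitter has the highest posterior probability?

Transmitter T5

Taking complements, P(pilot | each) = Transmitter T3 0.0725, Transmitter T2 0.095, Transmitter T5 0.202, Transmitter T6 0.098, Transmitter T4 0.02.
With a uniform prior (1/5 each), posterior ∝ likelihood:
  Transmitter T3: 0.0725
  Transmitter T2: 0.095
  Transmitter T5: 0.202
  Transmitter T6: 0.098
  Transmitter T4: 0.02
Total = 0.4875.
Largest term belongs to Transmitter T5, so Transmitter T5 is most probable.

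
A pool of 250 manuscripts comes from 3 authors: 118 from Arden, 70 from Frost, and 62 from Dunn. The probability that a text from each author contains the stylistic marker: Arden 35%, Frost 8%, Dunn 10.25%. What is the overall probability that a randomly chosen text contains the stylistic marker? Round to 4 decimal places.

0.2130

By Bayes' rule, posterior ∝ prior × likelihood:
  Arden: 0.472 × 0.35 = 0.1652
  Frost: 0.28 × 0.08 = 0.0224
  Dunn: 0.248 × 0.1025 = 0.02542
P(marker) = 0.1652 + 0.0224 + 0.02542 = 0.21302 → 0.2130.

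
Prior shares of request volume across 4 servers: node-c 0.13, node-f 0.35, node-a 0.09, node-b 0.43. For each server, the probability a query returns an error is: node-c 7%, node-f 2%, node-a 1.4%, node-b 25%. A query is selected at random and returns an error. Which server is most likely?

By Bayes' rule, posterior ∝ prior × likelihood:
  node-c: 0.13 × 0.07 = 0.0091
  node-f: 0.35 × 0.02 = 0.007
  node-a: 0.09 × 0.014 = 0.00126
  node-b: 0.43 × 0.25 = 0.1075
Normalizing constant = 0.12486.
Largest term belongs to node-b, so node-b is most probable.

node-b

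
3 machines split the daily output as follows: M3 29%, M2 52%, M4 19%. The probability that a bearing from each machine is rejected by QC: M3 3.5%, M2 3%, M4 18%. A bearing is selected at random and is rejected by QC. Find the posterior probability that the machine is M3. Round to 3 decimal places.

0.169

By Bayes' rule, posterior ∝ prior × likelihood:
  M3: 0.29 × 0.035 = 0.01015
  M2: 0.52 × 0.03 = 0.0156
  M4: 0.19 × 0.18 = 0.0342
Normalizing constant = 0.05995.
P(M3 | evidence) = 0.01015 / 0.05995 ≈ 0.169.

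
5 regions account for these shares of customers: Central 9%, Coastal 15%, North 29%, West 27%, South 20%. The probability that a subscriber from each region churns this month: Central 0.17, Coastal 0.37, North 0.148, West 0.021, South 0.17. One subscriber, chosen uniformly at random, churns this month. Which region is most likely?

Coastal

By Bayes' rule, posterior ∝ prior × likelihood:
  Central: 0.09 × 0.17 = 0.0153
  Coastal: 0.15 × 0.37 = 0.0555
  North: 0.29 × 0.148 = 0.04292
  West: 0.27 × 0.021 = 0.00567
  South: 0.2 × 0.17 = 0.034
Sum = 0.15339.
Largest term belongs to Coastal, so Coastal is most probable.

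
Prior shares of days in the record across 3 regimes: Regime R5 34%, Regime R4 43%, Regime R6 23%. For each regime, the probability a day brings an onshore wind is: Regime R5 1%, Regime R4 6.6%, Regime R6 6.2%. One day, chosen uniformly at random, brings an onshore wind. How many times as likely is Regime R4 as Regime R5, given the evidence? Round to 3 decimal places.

8.347

Prior × likelihood for each hypothesis:
  Regime R5: 0.34 × 0.01 = 0.0034
  Regime R4: 0.43 × 0.066 = 0.02838
  Regime R6: 0.23 × 0.062 = 0.01426
Normalizing constant = 0.04604.
The ratio is 0.02838 / 0.0034 (the normalizer cancels) = 8.347.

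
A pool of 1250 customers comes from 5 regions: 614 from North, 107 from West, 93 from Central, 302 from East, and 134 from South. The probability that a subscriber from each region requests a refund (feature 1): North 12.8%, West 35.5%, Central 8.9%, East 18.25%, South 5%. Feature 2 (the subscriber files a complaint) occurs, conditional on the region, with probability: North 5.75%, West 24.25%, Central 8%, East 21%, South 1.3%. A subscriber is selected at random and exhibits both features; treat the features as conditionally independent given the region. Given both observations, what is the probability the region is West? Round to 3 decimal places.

0.354

By Bayes' rule, posterior ∝ prior × likelihood:
  North: 0.4912 × 0.128 × 0.0575 = 0.003615232
  West: 0.0856 × 0.355 × 0.2425 = 0.00736909
  Central: 0.0744 × 0.089 × 0.08 = 0.000529728
  East: 0.2416 × 0.1825 × 0.21 = 0.00925932
  South: 0.1072 × 0.05 × 0.013 = 0.00006968
Total = 0.02084305.
P(West | evidence) = 0.00736909 / 0.02084305 ≈ 0.354.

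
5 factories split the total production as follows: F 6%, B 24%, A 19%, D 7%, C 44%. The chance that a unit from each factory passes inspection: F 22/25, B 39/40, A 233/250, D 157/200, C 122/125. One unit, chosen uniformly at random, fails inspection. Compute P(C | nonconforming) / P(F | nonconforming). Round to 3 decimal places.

Taking complements, P(nonconforming | each) = F 0.12, B 0.025, A 0.068, D 0.215, C 0.024.
By Bayes' rule, posterior ∝ prior × likelihood:
  F: 0.06 × 0.12 = 0.0072
  B: 0.24 × 0.025 = 0.006
  A: 0.19 × 0.068 = 0.01292
  D: 0.07 × 0.215 = 0.01505
  C: 0.44 × 0.024 = 0.01056
Sum = 0.05173.
The ratio is 0.01056 / 0.0072 (the normalizer cancels) = 1.467.

1.467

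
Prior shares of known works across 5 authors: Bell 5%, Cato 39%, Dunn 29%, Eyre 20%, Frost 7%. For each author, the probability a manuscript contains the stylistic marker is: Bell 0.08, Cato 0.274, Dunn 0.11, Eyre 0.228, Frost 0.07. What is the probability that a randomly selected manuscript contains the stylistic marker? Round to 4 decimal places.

By Bayes' rule, posterior ∝ prior × likelihood:
  Bell: 0.05 × 0.08 = 0.004
  Cato: 0.39 × 0.274 = 0.10686
  Dunn: 0.29 × 0.11 = 0.0319
  Eyre: 0.2 × 0.228 = 0.0456
  Frost: 0.07 × 0.07 = 0.0049
P(marker) = 0.004 + 0.10686 + 0.0319 + 0.0456 + 0.0049 = 0.19326 → 0.1933.

0.1933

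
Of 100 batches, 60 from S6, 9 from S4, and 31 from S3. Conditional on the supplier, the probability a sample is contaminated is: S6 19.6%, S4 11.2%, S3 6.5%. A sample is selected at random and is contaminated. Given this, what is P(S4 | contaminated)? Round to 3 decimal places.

Unnormalized posteriors (prior × likelihood):
  S6: 0.6 × 0.196 = 0.1176
  S4: 0.09 × 0.112 = 0.01008
  S3: 0.31 × 0.065 = 0.02015
Sum = 0.14783.
P(S4 | evidence) = 0.01008 / 0.14783 ≈ 0.068.

0.068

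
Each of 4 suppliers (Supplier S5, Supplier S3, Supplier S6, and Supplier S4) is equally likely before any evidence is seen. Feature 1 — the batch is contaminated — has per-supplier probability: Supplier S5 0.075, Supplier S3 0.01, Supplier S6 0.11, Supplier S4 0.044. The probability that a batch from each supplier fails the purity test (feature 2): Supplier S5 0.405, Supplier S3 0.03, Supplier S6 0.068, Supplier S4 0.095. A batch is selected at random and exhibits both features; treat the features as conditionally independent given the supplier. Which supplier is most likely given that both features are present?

Since the prior is uniform, the posterior is proportional to the likelihood:
  Supplier S5: 0.075 × 0.405 = 0.030375
  Supplier S3: 0.01 × 0.03 = 0.0003
  Supplier S6: 0.11 × 0.068 = 0.00748
  Supplier S4: 0.044 × 0.095 = 0.00418
Sum = 0.042335.
Largest term belongs to Supplier S5, so Supplier S5 is most probable.

Supplier S5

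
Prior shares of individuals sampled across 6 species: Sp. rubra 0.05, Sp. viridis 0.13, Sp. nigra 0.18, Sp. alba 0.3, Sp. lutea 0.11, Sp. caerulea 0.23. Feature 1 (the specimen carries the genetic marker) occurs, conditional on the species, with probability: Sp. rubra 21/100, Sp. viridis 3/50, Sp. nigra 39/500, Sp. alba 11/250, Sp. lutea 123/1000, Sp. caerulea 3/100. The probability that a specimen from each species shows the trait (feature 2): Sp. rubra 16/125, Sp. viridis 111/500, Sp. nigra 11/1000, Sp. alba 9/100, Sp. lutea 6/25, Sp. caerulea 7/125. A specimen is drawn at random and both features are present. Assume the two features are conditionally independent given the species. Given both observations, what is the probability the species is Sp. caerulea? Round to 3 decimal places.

0.048

Prior × likelihood for each hypothesis:
  Sp. rubra: 0.05 × 0.21 × 0.128 = 0.001344
  Sp. viridis: 0.13 × 0.06 × 0.222 = 0.0017316
  Sp. nigra: 0.18 × 0.078 × 0.011 = 0.00015444
  Sp. alba: 0.3 × 0.044 × 0.09 = 0.001188
  Sp. lutea: 0.11 × 0.123 × 0.24 = 0.0032472
  Sp. caerulea: 0.23 × 0.03 × 0.056 = 0.0003864
Normalizing constant = 0.00805164.
P(Sp. caerulea | evidence) = 0.0003864 / 0.00805164 ≈ 0.048.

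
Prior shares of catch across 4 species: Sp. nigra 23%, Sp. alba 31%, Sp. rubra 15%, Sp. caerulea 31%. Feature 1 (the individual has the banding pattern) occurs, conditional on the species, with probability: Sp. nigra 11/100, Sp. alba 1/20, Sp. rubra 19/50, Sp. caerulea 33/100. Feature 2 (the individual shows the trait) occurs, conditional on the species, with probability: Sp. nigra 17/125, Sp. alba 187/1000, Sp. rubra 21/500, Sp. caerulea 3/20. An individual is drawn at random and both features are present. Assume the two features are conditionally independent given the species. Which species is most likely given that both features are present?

Unnormalized posteriors (prior × likelihood):
  Sp. nigra: 0.23 × 0.11 × 0.136 = 0.0034408
  Sp. alba: 0.31 × 0.05 × 0.187 = 0.0028985
  Sp. rubra: 0.15 × 0.38 × 0.042 = 0.002394
  Sp. caerulea: 0.31 × 0.33 × 0.15 = 0.015345
Total = 0.0240783.
Largest term belongs to Sp. caerulea, so Sp. caerulea is most probable.

Sp. caerulea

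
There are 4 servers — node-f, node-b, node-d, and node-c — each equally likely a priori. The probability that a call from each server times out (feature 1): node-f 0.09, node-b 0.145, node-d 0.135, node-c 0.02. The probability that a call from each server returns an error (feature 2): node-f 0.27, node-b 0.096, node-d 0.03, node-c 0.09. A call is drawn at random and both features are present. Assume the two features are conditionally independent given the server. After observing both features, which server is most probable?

Since the prior is uniform, the posterior is proportional to the likelihood:
  node-f: 0.09 × 0.27 = 0.0243
  node-b: 0.145 × 0.096 = 0.01392
  node-d: 0.135 × 0.03 = 0.00405
  node-c: 0.02 × 0.09 = 0.0018
Normalizing constant = 0.04407.
Largest term belongs to node-f, so node-f is most probable.

node-f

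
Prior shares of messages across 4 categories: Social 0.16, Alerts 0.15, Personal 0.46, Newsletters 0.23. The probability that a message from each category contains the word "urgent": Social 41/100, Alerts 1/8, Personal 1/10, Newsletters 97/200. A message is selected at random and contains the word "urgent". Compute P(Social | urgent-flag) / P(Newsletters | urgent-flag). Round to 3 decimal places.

0.588

Unnormalized posteriors (prior × likelihood):
  Social: 0.16 × 0.41 = 0.0656
  Alerts: 0.15 × 0.125 = 0.01875
  Personal: 0.46 × 0.1 = 0.046
  Newsletters: 0.23 × 0.485 = 0.11155
Sum = 0.2419.
The ratio is 0.0656 / 0.11155 (the normalizer cancels) = 0.588.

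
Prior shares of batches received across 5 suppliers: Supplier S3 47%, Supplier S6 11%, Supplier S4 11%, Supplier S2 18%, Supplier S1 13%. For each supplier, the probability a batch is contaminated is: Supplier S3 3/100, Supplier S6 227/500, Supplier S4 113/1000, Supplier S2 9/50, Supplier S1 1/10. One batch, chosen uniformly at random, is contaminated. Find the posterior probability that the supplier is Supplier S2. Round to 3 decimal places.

Prior × likelihood for each hypothesis:
  Supplier S3: 0.47 × 0.03 = 0.0141
  Supplier S6: 0.11 × 0.454 = 0.04994
  Supplier S4: 0.11 × 0.113 = 0.01243
  Supplier S2: 0.18 × 0.18 = 0.0324
  Supplier S1: 0.13 × 0.1 = 0.013
Total = 0.12187.
P(Supplier S2 | evidence) = 0.0324 / 0.12187 ≈ 0.266.

0.266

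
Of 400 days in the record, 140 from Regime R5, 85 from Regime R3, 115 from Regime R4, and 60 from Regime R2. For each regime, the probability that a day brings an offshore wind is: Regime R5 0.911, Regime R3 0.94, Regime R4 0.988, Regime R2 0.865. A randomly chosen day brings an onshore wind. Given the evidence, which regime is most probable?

Regime R5

Taking complements, P(onshore | each) = Regime R5 0.089, Regime R3 0.06, Regime R4 0.012, Regime R2 0.135.
Prior × likelihood for each hypothesis:
  Regime R5: 0.35 × 0.089 = 0.03115
  Regime R3: 0.2125 × 0.06 = 0.01275
  Regime R4: 0.2875 × 0.012 = 0.00345
  Regime R2: 0.15 × 0.135 = 0.02025
Total = 0.0676.
Largest term belongs to Regime R5, so Regime R5 is most probable.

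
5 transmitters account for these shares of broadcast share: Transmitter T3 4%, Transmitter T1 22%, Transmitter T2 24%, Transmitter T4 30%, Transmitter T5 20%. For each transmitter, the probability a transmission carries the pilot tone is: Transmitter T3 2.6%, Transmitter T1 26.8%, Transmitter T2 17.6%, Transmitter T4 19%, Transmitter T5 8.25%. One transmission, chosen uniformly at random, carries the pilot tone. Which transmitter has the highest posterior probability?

Transmitter T1

Compute prior × likelihood for every hypothesis:
  Transmitter T3: 0.04 × 0.026 = 0.00104
  Transmitter T1: 0.22 × 0.268 = 0.05896
  Transmitter T2: 0.24 × 0.176 = 0.04224
  Transmitter T4: 0.3 × 0.19 = 0.057
  Transmitter T5: 0.2 × 0.0825 = 0.0165
Sum = 0.17574.
Largest term belongs to Transmitter T1, so Transmitter T1 is most probable.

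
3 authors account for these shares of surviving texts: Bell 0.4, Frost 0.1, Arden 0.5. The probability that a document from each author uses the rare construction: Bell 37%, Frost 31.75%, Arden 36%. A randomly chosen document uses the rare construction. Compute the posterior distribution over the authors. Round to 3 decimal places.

Prior × likelihood for each hypothesis:
  Bell: 0.4 × 0.37 = 0.148
  Frost: 0.1 × 0.3175 = 0.03175
  Arden: 0.5 × 0.36 = 0.18
Normalizing constant = 0.35975.
P(Bell | rare-form) = 0.148/0.35975 ≈ 0.411
P(Frost | rare-form) = 0.03175/0.35975 ≈ 0.088
P(Arden | rare-form) = 0.18/0.35975 ≈ 0.500
(Check: 0.411+0.088+0.500 = 0.999.)

Bell 0.411, Frost 0.088, Arden 0.500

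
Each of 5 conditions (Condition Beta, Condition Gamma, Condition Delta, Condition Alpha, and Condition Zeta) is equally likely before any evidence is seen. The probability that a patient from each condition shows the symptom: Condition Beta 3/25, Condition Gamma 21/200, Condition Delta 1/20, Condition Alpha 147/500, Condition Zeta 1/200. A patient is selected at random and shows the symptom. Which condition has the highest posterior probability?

Condition Alpha

With a uniform prior (1/5 each), posterior ∝ likelihood:
  Condition Beta: 0.12
  Condition Gamma: 0.105
  Condition Delta: 0.05
  Condition Alpha: 0.294
  Condition Zeta: 0.005
Normalizing constant = 0.574.
Largest term belongs to Condition Alpha, so Condition Alpha is most probable.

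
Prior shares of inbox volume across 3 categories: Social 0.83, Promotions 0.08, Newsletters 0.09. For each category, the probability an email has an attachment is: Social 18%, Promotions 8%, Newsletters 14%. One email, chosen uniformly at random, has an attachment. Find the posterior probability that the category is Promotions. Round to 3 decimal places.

0.038

Prior × likelihood for each hypothesis:
  Social: 0.83 × 0.18 = 0.1494
  Promotions: 0.08 × 0.08 = 0.0064
  Newsletters: 0.09 × 0.14 = 0.0126
Total = 0.1684.
P(Promotions | evidence) = 0.0064 / 0.1684 ≈ 0.038.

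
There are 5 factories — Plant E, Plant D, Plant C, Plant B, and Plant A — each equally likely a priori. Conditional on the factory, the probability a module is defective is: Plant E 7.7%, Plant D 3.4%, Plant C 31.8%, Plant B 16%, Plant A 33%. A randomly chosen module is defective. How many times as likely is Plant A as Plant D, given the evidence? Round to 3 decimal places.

9.706

Since the prior is uniform, the posterior is proportional to the likelihood:
  Plant E: 0.077
  Plant D: 0.034
  Plant C: 0.318
  Plant B: 0.16
  Plant A: 0.33
Total = 0.919.
The ratio is 0.33 / 0.034 (the normalizer cancels) = 9.706.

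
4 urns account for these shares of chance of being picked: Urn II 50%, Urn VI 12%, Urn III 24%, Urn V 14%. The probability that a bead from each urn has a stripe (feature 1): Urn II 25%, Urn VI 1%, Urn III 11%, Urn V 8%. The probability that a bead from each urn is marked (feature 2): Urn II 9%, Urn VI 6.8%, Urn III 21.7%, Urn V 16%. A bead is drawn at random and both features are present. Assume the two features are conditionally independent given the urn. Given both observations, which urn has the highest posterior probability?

Compute prior × likelihood for every hypothesis:
  Urn II: 0.5 × 0.25 × 0.09 = 0.01125
  Urn VI: 0.12 × 0.01 × 0.068 = 0.0000816
  Urn III: 0.24 × 0.11 × 0.217 = 0.0057288
  Urn V: 0.14 × 0.08 × 0.16 = 0.001792
Sum = 0.0188524.
Largest term belongs to Urn II, so Urn II is most probable.

Urn II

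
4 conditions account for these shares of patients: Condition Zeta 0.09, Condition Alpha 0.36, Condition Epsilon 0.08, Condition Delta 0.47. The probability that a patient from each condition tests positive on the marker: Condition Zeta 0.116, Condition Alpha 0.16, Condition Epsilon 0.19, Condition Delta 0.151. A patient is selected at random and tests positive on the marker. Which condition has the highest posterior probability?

Compute prior × likelihood for every hypothesis:
  Condition Zeta: 0.09 × 0.116 = 0.01044
  Condition Alpha: 0.36 × 0.16 = 0.0576
  Condition Epsilon: 0.08 × 0.19 = 0.0152
  Condition Delta: 0.47 × 0.151 = 0.07097
Sum = 0.15421.
Largest term belongs to Condition Delta, so Condition Delta is most probable.

Condition Delta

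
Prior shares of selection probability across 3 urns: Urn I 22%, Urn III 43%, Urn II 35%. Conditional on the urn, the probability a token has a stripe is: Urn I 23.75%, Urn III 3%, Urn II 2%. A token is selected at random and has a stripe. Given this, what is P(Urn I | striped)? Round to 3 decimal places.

By Bayes' rule, posterior ∝ prior × likelihood:
  Urn I: 0.22 × 0.2375 = 0.05225
  Urn III: 0.43 × 0.03 = 0.0129
  Urn II: 0.35 × 0.02 = 0.007
Sum = 0.07215.
P(Urn I | evidence) = 0.05225 / 0.07215 ≈ 0.724.

0.724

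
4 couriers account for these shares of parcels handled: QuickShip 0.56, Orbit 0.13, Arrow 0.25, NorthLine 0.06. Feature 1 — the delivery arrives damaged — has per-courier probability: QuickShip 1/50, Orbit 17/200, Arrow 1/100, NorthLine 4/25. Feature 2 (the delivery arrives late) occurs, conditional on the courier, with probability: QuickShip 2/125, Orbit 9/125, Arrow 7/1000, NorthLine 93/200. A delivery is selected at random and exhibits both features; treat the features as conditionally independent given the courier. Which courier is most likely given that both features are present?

NorthLine

Prior × likelihood for each hypothesis:
  QuickShip: 0.56 × 0.02 × 0.016 = 0.0001792
  Orbit: 0.13 × 0.085 × 0.072 = 0.0007956
  Arrow: 0.25 × 0.01 × 0.007 = 0.0000175
  NorthLine: 0.06 × 0.16 × 0.465 = 0.004464
Normalizing constant = 0.0054563.
Largest term belongs to NorthLine, so NorthLine is most probable.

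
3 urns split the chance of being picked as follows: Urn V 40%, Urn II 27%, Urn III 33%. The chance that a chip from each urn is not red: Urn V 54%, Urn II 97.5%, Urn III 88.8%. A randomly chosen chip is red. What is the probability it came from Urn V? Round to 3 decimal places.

Taking complements, P(red | each) = Urn V 0.46, Urn II 0.025, Urn III 0.112.
By Bayes' rule, posterior ∝ prior × likelihood:
  Urn V: 0.4 × 0.46 = 0.184
  Urn II: 0.27 × 0.025 = 0.00675
  Urn III: 0.33 × 0.112 = 0.03696
Normalizing constant = 0.22771.
P(Urn V | evidence) = 0.184 / 0.22771 ≈ 0.808.

0.808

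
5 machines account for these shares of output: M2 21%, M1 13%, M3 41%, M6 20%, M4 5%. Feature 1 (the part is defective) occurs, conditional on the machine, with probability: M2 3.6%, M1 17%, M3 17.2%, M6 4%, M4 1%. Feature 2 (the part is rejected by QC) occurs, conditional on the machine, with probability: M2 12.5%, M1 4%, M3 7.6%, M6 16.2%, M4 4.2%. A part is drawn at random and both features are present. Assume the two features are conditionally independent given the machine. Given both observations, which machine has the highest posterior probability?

M3

Unnormalized posteriors (prior × likelihood):
  M2: 0.21 × 0.036 × 0.125 = 0.000945
  M1: 0.13 × 0.17 × 0.04 = 0.000884
  M3: 0.41 × 0.172 × 0.076 = 0.00535952
  M6: 0.2 × 0.04 × 0.162 = 0.001296
  M4: 0.05 × 0.01 × 0.042 = 0.000021
Sum = 0.00850552.
Largest term belongs to M3, so M3 is most probable.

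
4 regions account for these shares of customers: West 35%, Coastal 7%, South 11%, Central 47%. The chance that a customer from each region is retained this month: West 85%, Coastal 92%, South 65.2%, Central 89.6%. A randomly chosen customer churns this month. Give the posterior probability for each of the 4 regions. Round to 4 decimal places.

Taking complements, P(churn | each) = West 0.15, Coastal 0.08, South 0.348, Central 0.104.
Compute prior × likelihood for every hypothesis:
  West: 0.35 × 0.15 = 0.0525
  Coastal: 0.07 × 0.08 = 0.0056
  South: 0.11 × 0.348 = 0.03828
  Central: 0.47 × 0.104 = 0.04888
Sum = 0.14526.
P(West | churn) = 0.0525/0.14526 ≈ 0.3614
P(Coastal | churn) = 0.0056/0.14526 ≈ 0.0386
P(South | churn) = 0.03828/0.14526 ≈ 0.2635
P(Central | churn) = 0.04888/0.14526 ≈ 0.3365

West 0.3614, Coastal 0.0386, South 0.2635, Central 0.3365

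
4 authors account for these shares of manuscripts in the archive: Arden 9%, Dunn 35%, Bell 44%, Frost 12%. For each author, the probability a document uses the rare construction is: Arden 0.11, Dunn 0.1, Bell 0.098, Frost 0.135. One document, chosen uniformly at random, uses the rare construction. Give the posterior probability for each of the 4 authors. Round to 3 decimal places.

Compute prior × likelihood for every hypothesis:
  Arden: 0.09 × 0.11 = 0.0099
  Dunn: 0.35 × 0.1 = 0.035
  Bell: 0.44 × 0.098 = 0.04312
  Frost: 0.12 × 0.135 = 0.0162
Normalizing constant = 0.10422.
P(Arden | rare-form) = 0.0099/0.10422 ≈ 0.095
P(Dunn | rare-form) = 0.035/0.10422 ≈ 0.336
P(Bell | rare-form) = 0.04312/0.10422 ≈ 0.414
P(Frost | rare-form) = 0.0162/0.10422 ≈ 0.155

Arden 0.095, Dunn 0.336, Bell 0.414, Frost 0.155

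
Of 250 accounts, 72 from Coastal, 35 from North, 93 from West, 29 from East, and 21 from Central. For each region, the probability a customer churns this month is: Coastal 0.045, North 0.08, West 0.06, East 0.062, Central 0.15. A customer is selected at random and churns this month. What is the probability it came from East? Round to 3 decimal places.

0.109

Unnormalized posteriors (prior × likelihood):
  Coastal: 0.288 × 0.045 = 0.01296
  North: 0.14 × 0.08 = 0.0112
  West: 0.372 × 0.06 = 0.02232
  East: 0.116 × 0.062 = 0.007192
  Central: 0.084 × 0.15 = 0.0126
Sum = 0.066272.
P(East | evidence) = 0.007192 / 0.066272 ≈ 0.109.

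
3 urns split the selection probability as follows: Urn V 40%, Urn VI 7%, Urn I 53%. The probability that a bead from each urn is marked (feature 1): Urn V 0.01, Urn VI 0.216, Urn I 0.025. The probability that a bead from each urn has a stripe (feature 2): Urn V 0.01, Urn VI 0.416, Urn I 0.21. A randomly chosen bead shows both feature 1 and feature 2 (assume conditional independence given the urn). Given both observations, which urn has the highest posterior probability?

Urn VI

Compute prior × likelihood for every hypothesis:
  Urn V: 0.4 × 0.01 × 0.01 = 0.00004
  Urn VI: 0.07 × 0.216 × 0.416 = 0.00628992
  Urn I: 0.53 × 0.025 × 0.21 = 0.0027825
Total = 0.00911242.
Largest term belongs to Urn VI, so Urn VI is most probable.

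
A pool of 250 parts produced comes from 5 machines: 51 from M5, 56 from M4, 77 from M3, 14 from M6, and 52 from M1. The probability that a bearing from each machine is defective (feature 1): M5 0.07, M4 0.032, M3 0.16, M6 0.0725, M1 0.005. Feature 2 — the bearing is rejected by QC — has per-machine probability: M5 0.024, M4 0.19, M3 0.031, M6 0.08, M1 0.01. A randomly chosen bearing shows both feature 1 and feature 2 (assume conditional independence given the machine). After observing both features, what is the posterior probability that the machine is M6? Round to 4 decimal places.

0.0910

Unnormalized posteriors (prior × likelihood):
  M5: 0.204 × 0.07 × 0.024 = 0.00034272
  M4: 0.224 × 0.032 × 0.19 = 0.00136192
  M3: 0.308 × 0.16 × 0.031 = 0.00152768
  M6: 0.056 × 0.0725 × 0.08 = 0.0003248
  M1: 0.208 × 0.005 × 0.01 = 0.0000104
Normalizing constant = 0.00356752.
P(M6 | evidence) = 0.0003248 / 0.00356752 ≈ 0.0910.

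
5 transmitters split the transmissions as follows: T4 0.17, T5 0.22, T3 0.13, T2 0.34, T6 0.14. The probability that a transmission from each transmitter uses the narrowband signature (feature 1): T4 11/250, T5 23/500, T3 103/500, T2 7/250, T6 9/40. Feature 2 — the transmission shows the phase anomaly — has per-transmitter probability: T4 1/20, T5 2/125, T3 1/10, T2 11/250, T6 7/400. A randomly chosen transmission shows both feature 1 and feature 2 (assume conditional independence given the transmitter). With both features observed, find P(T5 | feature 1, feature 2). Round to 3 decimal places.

Prior × likelihood for each hypothesis:
  T4: 0.17 × 0.044 × 0.05 = 0.000374
  T5: 0.22 × 0.046 × 0.016 = 0.00016192
  T3: 0.13 × 0.206 × 0.1 = 0.002678
  T2: 0.34 × 0.028 × 0.044 = 0.00041888
  T6: 0.14 × 0.225 × 0.0175 = 0.00055125
Sum = 0.00418405.
P(T5 | evidence) = 0.00016192 / 0.00418405 ≈ 0.039.

0.039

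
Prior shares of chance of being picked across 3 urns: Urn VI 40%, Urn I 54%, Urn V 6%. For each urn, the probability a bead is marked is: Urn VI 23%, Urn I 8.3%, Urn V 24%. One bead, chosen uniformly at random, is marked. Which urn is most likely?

By Bayes' rule, posterior ∝ prior × likelihood:
  Urn VI: 0.4 × 0.23 = 0.092
  Urn I: 0.54 × 0.083 = 0.04482
  Urn V: 0.06 × 0.24 = 0.0144
Total = 0.15122.
Largest term belongs to Urn VI, so Urn VI is most probable.

Urn VI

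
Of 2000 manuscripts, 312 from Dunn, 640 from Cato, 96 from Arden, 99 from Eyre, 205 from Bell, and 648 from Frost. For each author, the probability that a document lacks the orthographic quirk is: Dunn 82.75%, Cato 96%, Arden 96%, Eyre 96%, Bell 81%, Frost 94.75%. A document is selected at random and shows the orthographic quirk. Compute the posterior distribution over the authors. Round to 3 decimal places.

Dunn 0.336, Cato 0.160, Arden 0.024, Eyre 0.025, Bell 0.243, Frost 0.212

Taking complements, P(quirk | each) = Dunn 0.1725, Cato 0.04, Arden 0.04, Eyre 0.04, Bell 0.19, Frost 0.0525.
By Bayes' rule, posterior ∝ prior × likelihood:
  Dunn: 0.156 × 0.1725 = 0.02691
  Cato: 0.32 × 0.04 = 0.0128
  Arden: 0.048 × 0.04 = 0.00192
  Eyre: 0.0495 × 0.04 = 0.00198
  Bell: 0.1025 × 0.19 = 0.019475
  Frost: 0.324 × 0.0525 = 0.01701
Total = 0.080095.
P(Dunn | quirk) = 0.02691/0.080095 ≈ 0.336
P(Cato | quirk) = 0.0128/0.080095 ≈ 0.160
P(Arden | quirk) = 0.00192/0.080095 ≈ 0.024
P(Eyre | quirk) = 0.00198/0.080095 ≈ 0.025
P(Bell | quirk) = 0.019475/0.080095 ≈ 0.243
P(Frost | quirk) = 0.01701/0.080095 ≈ 0.212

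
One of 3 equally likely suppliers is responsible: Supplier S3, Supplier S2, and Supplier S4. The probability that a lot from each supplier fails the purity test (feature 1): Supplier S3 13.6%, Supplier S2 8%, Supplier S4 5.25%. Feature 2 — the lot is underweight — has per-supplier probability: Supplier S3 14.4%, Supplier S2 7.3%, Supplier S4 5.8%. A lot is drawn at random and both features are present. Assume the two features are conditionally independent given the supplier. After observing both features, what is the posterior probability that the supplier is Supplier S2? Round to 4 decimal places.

Since the prior is uniform, the posterior is proportional to the likelihood:
  Supplier S3: 0.136 × 0.144 = 0.019584
  Supplier S2: 0.08 × 0.073 = 0.00584
  Supplier S4: 0.0525 × 0.058 = 0.003045
Total = 0.028469.
P(Supplier S2 | evidence) = 0.00584 / 0.028469 ≈ 0.2051.

0.2051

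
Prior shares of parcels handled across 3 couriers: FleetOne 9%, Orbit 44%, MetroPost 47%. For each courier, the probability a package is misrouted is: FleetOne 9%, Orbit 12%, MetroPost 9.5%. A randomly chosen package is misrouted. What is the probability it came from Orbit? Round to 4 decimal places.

Unnormalized posteriors (prior × likelihood):
  FleetOne: 0.09 × 0.09 = 0.0081
  Orbit: 0.44 × 0.12 = 0.0528
  MetroPost: 0.47 × 0.095 = 0.04465
Sum = 0.10555.
P(Orbit | evidence) = 0.0528 / 0.10555 ≈ 0.5002.

0.5002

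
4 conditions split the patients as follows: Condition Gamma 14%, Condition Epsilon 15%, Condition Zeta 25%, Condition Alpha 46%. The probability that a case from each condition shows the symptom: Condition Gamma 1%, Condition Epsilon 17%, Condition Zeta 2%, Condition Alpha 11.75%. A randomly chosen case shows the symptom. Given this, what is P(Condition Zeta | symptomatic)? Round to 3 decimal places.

0.058

Compute prior × likelihood for every hypothesis:
  Condition Gamma: 0.14 × 0.01 = 0.0014
  Condition Epsilon: 0.15 × 0.17 = 0.0255
  Condition Zeta: 0.25 × 0.02 = 0.005
  Condition Alpha: 0.46 × 0.1175 = 0.05405
Total = 0.08595.
P(Condition Zeta | evidence) = 0.005 / 0.08595 ≈ 0.058.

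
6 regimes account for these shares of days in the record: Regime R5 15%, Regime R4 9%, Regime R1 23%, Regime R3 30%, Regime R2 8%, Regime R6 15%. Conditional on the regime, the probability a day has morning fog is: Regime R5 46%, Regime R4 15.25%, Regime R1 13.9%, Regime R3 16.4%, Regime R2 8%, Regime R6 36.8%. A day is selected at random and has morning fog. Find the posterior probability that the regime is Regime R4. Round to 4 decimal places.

By Bayes' rule, posterior ∝ prior × likelihood:
  Regime R5: 0.15 × 0.46 = 0.069
  Regime R4: 0.09 × 0.1525 = 0.013725
  Regime R1: 0.23 × 0.139 = 0.03197
  Regime R3: 0.3 × 0.164 = 0.0492
  Regime R2: 0.08 × 0.08 = 0.0064
  Regime R6: 0.15 × 0.368 = 0.0552
Total = 0.225495.
P(Regime R4 | evidence) = 0.013725 / 0.225495 ≈ 0.0609.

0.0609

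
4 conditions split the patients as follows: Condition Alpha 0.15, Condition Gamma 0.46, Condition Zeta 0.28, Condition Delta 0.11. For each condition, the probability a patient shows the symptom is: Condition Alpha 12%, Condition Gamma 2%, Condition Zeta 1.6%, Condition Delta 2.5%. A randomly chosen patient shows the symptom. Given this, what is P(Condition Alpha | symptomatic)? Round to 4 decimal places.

0.5228

By Bayes' rule, posterior ∝ prior × likelihood:
  Condition Alpha: 0.15 × 0.12 = 0.018
  Condition Gamma: 0.46 × 0.02 = 0.0092
  Condition Zeta: 0.28 × 0.016 = 0.00448
  Condition Delta: 0.11 × 0.025 = 0.00275
Normalizing constant = 0.03443.
P(Condition Alpha | evidence) = 0.018 / 0.03443 ≈ 0.5228.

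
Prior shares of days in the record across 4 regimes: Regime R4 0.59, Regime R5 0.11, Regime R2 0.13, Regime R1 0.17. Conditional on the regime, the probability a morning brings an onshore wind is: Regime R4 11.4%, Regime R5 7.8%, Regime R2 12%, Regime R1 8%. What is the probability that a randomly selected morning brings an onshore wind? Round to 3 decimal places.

0.105

Unnormalized posteriors (prior × likelihood):
  Regime R4: 0.59 × 0.114 = 0.06726
  Regime R5: 0.11 × 0.078 = 0.00858
  Regime R2: 0.13 × 0.12 = 0.0156
  Regime R1: 0.17 × 0.08 = 0.0136
P(onshore) = 0.06726 + 0.00858 + 0.0156 + 0.0136 = 0.10504 → 0.105.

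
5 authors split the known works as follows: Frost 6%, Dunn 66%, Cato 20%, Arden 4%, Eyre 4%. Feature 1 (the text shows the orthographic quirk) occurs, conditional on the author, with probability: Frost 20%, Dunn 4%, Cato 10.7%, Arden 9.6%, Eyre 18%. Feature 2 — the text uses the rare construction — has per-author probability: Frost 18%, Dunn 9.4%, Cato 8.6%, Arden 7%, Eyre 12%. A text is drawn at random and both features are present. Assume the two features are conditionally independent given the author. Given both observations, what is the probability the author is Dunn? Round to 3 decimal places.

Unnormalized posteriors (prior × likelihood):
  Frost: 0.06 × 0.2 × 0.18 = 0.00216
  Dunn: 0.66 × 0.04 × 0.094 = 0.0024816
  Cato: 0.2 × 0.107 × 0.086 = 0.0018404
  Arden: 0.04 × 0.096 × 0.07 = 0.0002688
  Eyre: 0.04 × 0.18 × 0.12 = 0.000864
Sum = 0.0076148.
P(Dunn | evidence) = 0.0024816 / 0.0076148 ≈ 0.326.

0.326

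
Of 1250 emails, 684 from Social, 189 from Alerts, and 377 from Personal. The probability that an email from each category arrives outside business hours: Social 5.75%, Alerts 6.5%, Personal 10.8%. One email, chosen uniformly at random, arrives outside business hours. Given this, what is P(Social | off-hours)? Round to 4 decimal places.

0.4260

Compute prior × likelihood for every hypothesis:
  Social: 0.5472 × 0.0575 = 0.031464
  Alerts: 0.1512 × 0.065 = 0.009828
  Personal: 0.3016 × 0.108 = 0.0325728
Total = 0.0738648.
P(Social | evidence) = 0.031464 / 0.0738648 ≈ 0.4260.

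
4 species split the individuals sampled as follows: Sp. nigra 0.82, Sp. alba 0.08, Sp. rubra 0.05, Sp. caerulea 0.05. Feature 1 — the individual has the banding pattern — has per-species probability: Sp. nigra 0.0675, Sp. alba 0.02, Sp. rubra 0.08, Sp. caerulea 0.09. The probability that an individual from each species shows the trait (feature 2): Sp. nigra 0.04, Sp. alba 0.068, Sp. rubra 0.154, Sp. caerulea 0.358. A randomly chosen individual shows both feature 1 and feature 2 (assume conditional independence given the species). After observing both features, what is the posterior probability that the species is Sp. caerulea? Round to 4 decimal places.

0.3541

By Bayes' rule, posterior ∝ prior × likelihood:
  Sp. nigra: 0.82 × 0.0675 × 0.04 = 0.002214
  Sp. alba: 0.08 × 0.02 × 0.068 = 0.0001088
  Sp. rubra: 0.05 × 0.08 × 0.154 = 0.000616
  Sp. caerulea: 0.05 × 0.09 × 0.358 = 0.001611
Total = 0.0045498.
P(Sp. caerulea | evidence) = 0.001611 / 0.0045498 ≈ 0.3541.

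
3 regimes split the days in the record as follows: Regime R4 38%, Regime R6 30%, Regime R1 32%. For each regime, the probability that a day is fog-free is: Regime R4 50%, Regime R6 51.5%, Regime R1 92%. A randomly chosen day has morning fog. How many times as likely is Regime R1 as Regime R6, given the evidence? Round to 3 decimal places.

Taking complements, P(fog | each) = Regime R4 0.5, Regime R6 0.485, Regime R1 0.08.
Unnormalized posteriors (prior × likelihood):
  Regime R4: 0.38 × 0.5 = 0.19
  Regime R6: 0.3 × 0.485 = 0.1455
  Regime R1: 0.32 × 0.08 = 0.0256
Normalizing constant = 0.3611.
The ratio is 0.0256 / 0.1455 (the normalizer cancels) = 0.176.

0.176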